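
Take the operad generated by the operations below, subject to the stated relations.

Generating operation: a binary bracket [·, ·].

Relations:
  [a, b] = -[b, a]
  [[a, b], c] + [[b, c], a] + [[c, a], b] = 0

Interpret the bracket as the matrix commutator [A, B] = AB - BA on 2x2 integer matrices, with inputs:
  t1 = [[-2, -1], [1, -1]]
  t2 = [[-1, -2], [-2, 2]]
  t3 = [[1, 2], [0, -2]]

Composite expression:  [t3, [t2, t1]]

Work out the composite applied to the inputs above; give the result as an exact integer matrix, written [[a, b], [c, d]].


[[10, 19], [-15, -10]]

[t2, t1] = [[-4, 1], [5, 4]]
[t3, [t2, t1]] = [[10, 19], [-15, -10]]


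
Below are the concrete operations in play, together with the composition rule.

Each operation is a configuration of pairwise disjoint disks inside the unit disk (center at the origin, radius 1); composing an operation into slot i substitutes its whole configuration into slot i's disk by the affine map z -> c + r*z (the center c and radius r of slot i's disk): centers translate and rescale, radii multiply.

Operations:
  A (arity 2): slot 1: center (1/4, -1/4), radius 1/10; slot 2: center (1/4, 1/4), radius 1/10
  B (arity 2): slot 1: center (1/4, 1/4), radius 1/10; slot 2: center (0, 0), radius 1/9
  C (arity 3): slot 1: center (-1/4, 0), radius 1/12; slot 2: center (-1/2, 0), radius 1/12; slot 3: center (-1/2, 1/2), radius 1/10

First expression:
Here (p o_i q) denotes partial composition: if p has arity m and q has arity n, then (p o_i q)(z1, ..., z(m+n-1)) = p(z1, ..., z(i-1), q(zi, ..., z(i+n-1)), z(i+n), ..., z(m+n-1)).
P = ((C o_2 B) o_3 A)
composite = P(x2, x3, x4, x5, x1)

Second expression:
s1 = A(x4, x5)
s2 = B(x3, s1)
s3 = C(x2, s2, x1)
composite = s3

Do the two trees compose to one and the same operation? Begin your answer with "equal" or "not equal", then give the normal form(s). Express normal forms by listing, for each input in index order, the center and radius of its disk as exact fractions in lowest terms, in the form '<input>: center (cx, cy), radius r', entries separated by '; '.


equal — both sides give x1: center (-1/2, 1/2), radius 1/10; x2: center (-1/4, 0), radius 1/12; x3: center (-23/48, 1/48), radius 1/120; x4: center (-215/432, -1/432), radius 1/1080; x5: center (-215/432, 1/432), radius 1/1080

The first expression, normalized: x1: center (-1/2, 1/2), radius 1/10; x2: center (-1/4, 0), radius 1/12; x3: center (-23/48, 1/48), radius 1/120; x4: center (-215/432, -1/432), radius 1/1080; x5: center (-215/432, 1/432), radius 1/1080
The second expression, normalized: x1: center (-1/2, 1/2), radius 1/10; x2: center (-1/4, 0), radius 1/12; x3: center (-23/48, 1/48), radius 1/120; x4: center (-215/432, -1/432), radius 1/1080; x5: center (-215/432, 1/432), radius 1/1080
Identical normal forms: equal.


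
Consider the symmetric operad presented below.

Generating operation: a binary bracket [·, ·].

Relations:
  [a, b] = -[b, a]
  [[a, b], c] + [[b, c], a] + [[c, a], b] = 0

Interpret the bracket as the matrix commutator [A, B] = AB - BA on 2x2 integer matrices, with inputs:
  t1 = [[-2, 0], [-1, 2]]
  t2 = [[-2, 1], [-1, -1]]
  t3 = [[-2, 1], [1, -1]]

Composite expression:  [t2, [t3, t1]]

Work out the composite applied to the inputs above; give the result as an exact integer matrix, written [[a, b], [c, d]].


[[-1, -2], [-3, 1]]


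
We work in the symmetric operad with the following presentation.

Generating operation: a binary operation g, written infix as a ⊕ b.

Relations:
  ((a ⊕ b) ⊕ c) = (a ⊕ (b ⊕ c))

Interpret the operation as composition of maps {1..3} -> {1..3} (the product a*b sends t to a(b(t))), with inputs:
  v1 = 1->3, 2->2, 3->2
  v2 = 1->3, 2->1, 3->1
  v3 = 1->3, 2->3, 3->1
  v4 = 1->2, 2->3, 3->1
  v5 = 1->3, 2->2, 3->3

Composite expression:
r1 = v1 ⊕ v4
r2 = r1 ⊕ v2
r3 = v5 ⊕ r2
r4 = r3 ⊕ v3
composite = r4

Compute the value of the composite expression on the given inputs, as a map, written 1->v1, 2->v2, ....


1->2, 2->2, 3->3


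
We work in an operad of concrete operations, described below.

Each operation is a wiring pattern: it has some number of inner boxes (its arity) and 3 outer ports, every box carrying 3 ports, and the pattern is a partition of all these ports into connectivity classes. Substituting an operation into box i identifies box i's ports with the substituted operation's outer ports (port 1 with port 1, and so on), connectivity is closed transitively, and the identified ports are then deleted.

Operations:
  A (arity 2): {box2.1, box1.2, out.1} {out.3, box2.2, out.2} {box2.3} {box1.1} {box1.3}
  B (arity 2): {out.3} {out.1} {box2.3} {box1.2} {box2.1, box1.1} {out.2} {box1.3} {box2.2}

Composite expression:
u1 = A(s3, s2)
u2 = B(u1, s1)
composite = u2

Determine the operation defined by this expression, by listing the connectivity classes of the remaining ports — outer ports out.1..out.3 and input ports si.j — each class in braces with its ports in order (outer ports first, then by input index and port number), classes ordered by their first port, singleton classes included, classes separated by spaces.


{out.1} {out.2} {out.3} {s1.1, s2.1, s3.2} {s1.2} {s1.3} {s2.2} {s2.3} {s3.1} {s3.3}

Two ports join when wires chain via B-identified ports.
A over (s3, s2) gives {out.1, s2.1, s3.2} {out.2, out.3, s2.2} {s2.3} {s3.1} {s3.3}, out.j being that stage's outer ports
B over (s3, s2, s1) gives {out.1} {out.2} {out.3} {s1.1, s2.1, s3.2} {s1.2} {s1.3} {s2.2} {s2.3} {s3.1} {s3.3}, out.j being that stage's outer ports


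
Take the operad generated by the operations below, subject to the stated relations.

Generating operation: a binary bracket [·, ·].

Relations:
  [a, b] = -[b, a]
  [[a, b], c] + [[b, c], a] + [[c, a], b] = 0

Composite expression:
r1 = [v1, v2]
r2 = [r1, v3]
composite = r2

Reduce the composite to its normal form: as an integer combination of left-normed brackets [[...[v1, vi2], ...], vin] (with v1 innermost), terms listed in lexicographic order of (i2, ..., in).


Left-normed coefficients sit on the v1-initial expansion words.
Composite bracket: [[v1, v2], v3]
Full expansion: 4 signed words from ab - ba (2^2 = 4).
The v1-initial words carry the normal form:
  v1v2v3 (sign +1) contributes +[[v1, v2], v3]

[[v1, v2], v3]


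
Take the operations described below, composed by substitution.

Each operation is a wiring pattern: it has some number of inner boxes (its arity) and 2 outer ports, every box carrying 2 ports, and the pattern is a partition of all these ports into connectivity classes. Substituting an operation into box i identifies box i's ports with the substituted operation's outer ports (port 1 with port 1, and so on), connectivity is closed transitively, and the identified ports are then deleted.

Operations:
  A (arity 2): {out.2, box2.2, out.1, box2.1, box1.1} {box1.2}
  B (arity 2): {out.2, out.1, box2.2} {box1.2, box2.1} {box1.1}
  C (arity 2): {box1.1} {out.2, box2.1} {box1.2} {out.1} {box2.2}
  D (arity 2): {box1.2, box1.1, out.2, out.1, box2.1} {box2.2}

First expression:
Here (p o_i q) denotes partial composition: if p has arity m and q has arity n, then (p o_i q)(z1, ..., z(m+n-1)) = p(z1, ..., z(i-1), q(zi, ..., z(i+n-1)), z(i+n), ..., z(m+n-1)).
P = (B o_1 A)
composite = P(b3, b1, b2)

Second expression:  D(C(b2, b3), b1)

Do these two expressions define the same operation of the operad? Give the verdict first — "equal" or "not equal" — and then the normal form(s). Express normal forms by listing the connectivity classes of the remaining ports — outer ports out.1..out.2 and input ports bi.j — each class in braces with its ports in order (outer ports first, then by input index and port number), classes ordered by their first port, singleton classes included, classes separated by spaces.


Normal form of the first expression: {out.1, out.2, b2.2} {b1.1, b1.2, b2.1, b3.1} {b3.2}
Normal form of the second expression: {out.1, out.2, b1.1, b3.1} {b1.2} {b2.1} {b2.2} {b3.2}
The forms do not match — not equal.

not equal: they reduce to {out.1, out.2, b2.2} {b1.1, b1.2, b2.1, b3.1} {b3.2} and {out.1, out.2, b1.1, b3.1} {b1.2} {b2.1} {b2.2} {b3.2}


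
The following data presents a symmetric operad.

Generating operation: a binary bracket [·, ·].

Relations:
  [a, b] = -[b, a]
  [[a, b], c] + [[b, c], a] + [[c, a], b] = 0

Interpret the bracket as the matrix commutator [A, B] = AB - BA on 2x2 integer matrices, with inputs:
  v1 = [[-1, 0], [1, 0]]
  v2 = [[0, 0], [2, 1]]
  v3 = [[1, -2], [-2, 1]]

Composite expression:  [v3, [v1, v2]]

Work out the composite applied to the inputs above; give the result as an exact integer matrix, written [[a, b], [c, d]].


[[-2, 0], [0, 2]]


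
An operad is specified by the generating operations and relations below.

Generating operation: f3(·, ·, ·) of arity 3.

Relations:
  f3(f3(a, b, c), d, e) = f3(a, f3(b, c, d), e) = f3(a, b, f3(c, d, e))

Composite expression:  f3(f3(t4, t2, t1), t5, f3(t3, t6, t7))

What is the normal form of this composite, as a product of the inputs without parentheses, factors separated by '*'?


t4 * t2 * t1 * t5 * t3 * t6 * t7

Every regrouping of f3 is equal, so read the t-inputs in written order.
f3(t4, t2, t1) linearizes to t4 * t2 * t1
f3(t3, t6, t7) linearizes to t3 * t6 * t7
f3(f3(t4, t2, t1), t5, f3(t3, t6, t7)) linearizes to t4 * t2 * t1 * t5 * t3 * t6 * t7


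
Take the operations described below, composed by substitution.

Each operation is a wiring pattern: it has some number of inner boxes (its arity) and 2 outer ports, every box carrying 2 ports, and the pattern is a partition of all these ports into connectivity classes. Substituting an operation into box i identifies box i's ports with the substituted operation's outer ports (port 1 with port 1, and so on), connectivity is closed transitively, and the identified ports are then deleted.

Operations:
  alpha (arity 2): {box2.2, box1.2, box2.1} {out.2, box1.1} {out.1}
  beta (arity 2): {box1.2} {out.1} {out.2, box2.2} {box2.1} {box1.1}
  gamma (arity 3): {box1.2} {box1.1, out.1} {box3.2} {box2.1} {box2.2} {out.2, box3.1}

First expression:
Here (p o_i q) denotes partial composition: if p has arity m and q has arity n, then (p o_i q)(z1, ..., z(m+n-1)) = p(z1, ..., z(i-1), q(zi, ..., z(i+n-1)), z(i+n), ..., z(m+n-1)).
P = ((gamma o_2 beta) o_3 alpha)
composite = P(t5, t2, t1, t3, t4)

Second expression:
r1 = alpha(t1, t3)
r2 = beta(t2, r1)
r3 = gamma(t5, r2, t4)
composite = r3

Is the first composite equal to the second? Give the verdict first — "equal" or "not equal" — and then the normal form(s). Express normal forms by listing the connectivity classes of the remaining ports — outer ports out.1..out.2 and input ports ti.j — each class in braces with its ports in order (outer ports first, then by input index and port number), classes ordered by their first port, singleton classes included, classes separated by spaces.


equal: each reduces to {out.1, t5.1} {out.2, t4.1} {t1.1} {t1.2, t3.1, t3.2} {t2.1} {t2.2} {t4.2} {t5.2}


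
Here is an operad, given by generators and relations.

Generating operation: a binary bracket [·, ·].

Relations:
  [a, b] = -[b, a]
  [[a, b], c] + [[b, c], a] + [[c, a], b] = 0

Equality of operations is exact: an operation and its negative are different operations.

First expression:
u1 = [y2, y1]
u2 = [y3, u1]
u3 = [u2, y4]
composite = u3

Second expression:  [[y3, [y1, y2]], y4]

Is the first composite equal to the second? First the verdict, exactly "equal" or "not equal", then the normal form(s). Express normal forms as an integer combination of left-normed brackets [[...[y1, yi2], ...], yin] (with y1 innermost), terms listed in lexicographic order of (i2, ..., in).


not equal; the first gives [[[y1, y2], y3], y4] and the second -[[[y1, y2], y3], y4]

In normal form, the first expression is [[[y1, y2], y3], y4]
In normal form, the second expression is -[[[y1, y2], y3], y4]
No match — not equal.


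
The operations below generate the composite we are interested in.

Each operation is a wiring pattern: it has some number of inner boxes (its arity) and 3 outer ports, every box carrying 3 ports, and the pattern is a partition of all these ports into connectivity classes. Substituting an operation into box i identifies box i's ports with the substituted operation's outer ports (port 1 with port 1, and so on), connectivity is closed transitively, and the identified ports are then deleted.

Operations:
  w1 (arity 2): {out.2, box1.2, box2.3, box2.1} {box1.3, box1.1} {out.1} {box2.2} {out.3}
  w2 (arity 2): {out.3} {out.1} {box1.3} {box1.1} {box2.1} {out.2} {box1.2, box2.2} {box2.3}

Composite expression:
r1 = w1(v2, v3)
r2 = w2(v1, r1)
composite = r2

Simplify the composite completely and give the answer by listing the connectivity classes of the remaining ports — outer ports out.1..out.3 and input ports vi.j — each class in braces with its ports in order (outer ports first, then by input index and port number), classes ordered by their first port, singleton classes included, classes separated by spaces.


{out.1} {out.2} {out.3} {v1.1} {v1.2, v2.2, v3.1, v3.3} {v1.3} {v2.1, v2.3} {v3.2}


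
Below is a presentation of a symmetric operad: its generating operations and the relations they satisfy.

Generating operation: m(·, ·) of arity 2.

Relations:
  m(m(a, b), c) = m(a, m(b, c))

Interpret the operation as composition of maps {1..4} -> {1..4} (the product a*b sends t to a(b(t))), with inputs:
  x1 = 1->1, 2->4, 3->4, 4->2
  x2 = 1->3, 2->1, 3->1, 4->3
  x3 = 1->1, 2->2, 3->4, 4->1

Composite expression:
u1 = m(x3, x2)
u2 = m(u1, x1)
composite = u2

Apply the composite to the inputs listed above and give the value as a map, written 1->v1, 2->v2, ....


1->4, 2->4, 3->4, 4->1

m(x3, x2) = 1->4, 2->1, 3->1, 4->4
m(m(x3, x2), x1) = 1->4, 2->4, 3->4, 4->1


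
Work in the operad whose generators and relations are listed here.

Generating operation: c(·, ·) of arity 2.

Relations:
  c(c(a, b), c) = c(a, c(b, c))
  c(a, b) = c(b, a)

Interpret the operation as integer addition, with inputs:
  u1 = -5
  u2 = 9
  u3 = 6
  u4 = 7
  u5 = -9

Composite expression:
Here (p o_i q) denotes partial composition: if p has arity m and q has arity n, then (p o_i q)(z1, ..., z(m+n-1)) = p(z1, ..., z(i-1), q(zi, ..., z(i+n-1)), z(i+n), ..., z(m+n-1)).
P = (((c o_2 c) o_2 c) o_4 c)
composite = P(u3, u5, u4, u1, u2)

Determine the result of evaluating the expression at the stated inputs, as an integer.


8


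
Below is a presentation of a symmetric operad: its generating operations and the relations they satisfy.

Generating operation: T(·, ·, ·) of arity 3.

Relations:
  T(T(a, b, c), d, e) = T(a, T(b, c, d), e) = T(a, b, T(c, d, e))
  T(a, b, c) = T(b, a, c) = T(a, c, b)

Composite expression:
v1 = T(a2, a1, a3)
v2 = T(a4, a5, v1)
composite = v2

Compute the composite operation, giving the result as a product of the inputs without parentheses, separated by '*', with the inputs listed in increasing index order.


a1 * a2 * a3 * a4 * a5

Shape and order are irrelevant to T; the a-input set decides.
T(a2, a1, a3) spells out as a2 * a1 * a3
T(a4, a5, T(a2, a1, a3)) spells out as a4 * a5 * a2 * a1 * a3
putting the inputs in ascending order: a1 * a2 * a3 * a4 * a5


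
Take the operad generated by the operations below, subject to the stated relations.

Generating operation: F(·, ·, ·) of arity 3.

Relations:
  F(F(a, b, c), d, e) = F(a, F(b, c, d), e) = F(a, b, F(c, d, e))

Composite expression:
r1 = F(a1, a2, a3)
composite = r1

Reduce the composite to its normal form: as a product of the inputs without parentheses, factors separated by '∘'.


The F-tree's shape is irrelevant; the a-reading-order decides.
F(a1, a2, a3) linearizes to a1 ∘ a2 ∘ a3

a1 ∘ a2 ∘ a3


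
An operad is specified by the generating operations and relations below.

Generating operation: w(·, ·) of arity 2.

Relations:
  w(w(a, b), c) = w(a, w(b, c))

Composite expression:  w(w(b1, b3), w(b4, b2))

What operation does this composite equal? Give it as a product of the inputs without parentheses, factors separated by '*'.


b1 * b3 * b4 * b2

Under associativity of w, the answer is the b's in reading order.
w(b1, b3) flattens to b1 * b3
w(b4, b2) flattens to b4 * b2
w(w(b1, b3), w(b4, b2)) flattens to b1 * b3 * b4 * b2


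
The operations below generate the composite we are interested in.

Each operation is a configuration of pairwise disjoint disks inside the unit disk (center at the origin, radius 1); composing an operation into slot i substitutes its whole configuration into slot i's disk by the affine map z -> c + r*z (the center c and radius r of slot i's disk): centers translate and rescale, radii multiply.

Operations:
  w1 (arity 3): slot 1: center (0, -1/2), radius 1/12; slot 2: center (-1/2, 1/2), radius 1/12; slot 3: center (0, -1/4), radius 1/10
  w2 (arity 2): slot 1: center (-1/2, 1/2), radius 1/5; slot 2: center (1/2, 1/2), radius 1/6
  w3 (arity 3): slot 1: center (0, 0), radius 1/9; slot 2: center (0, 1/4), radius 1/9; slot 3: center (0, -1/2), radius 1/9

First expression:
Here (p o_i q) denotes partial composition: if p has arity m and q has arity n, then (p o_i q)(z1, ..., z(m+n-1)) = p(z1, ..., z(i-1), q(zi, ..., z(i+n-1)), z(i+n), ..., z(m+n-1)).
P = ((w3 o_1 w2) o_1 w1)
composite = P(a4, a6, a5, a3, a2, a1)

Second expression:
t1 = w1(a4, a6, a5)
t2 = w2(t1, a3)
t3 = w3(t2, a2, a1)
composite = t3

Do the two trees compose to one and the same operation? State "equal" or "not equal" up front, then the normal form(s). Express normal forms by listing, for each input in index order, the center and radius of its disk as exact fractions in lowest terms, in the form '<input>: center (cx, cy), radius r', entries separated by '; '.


equal: each reduces to a1: center (0, -1/2), radius 1/9; a2: center (0, 1/4), radius 1/9; a3: center (1/18, 1/18), radius 1/54; a4: center (-1/18, 2/45), radius 1/540; a5: center (-1/18, 1/20), radius 1/450; a6: center (-1/15, 1/15), radius 1/540

Normal form of the first expression: a1: center (0, -1/2), radius 1/9; a2: center (0, 1/4), radius 1/9; a3: center (1/18, 1/18), radius 1/54; a4: center (-1/18, 2/45), radius 1/540; a5: center (-1/18, 1/20), radius 1/450; a6: center (-1/15, 1/15), radius 1/540
Normal form of the second expression: a1: center (0, -1/2), radius 1/9; a2: center (0, 1/4), radius 1/9; a3: center (1/18, 1/18), radius 1/54; a4: center (-1/18, 2/45), radius 1/540; a5: center (-1/18, 1/20), radius 1/450; a6: center (-1/15, 1/15), radius 1/540
The forms coincide; equal.


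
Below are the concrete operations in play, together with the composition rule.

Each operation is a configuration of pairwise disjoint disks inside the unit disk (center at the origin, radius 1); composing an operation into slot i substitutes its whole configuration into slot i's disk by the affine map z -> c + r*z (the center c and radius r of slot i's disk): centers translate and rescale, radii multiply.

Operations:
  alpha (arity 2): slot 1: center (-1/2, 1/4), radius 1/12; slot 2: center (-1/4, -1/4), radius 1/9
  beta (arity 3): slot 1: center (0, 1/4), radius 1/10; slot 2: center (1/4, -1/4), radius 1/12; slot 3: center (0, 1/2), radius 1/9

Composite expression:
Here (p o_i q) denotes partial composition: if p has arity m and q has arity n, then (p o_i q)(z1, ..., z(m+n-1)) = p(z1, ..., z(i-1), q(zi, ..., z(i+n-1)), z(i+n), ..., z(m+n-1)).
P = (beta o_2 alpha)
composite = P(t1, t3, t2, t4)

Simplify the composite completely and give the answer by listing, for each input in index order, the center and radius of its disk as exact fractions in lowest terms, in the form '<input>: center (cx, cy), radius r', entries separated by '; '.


Follow each t-input down from beta: c' goes to c + r*c', radius to r*r'.
input t1: applying the 1 nested substitution gives center (0, 1/4), radius 1/10
input t3: applying the 2 nested substitutions gives center (5/24, -11/48), radius 1/144
input t2: applying the 2 nested substitutions gives center (11/48, -13/48), radius 1/108
input t4: applying the 1 nested substitution gives center (0, 1/2), radius 1/9

t1: center (0, 1/4), radius 1/10; t2: center (11/48, -13/48), radius 1/108; t3: center (5/24, -11/48), radius 1/144; t4: center (0, 1/2), radius 1/9


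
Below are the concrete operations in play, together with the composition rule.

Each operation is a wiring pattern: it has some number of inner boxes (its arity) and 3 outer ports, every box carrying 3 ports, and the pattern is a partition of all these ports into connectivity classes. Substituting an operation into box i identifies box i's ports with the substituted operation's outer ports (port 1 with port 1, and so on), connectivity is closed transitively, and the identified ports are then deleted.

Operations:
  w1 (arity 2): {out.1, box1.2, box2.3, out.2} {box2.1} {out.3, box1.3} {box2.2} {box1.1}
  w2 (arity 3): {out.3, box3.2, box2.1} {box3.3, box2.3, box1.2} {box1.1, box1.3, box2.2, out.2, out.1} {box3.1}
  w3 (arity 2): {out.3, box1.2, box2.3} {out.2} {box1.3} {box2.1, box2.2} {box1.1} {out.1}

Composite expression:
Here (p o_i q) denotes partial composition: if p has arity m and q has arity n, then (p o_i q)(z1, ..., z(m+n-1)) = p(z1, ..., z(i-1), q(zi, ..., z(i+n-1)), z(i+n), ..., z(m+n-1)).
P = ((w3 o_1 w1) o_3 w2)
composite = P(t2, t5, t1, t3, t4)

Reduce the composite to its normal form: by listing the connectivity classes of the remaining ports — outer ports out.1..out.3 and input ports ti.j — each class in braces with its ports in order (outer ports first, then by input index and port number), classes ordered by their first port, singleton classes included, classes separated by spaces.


{out.1} {out.2} {out.3, t2.2, t3.1, t4.2, t5.3} {t1.1, t1.3, t3.2} {t1.2, t3.3, t4.3} {t2.1} {t2.3} {t4.1} {t5.1} {t5.2}


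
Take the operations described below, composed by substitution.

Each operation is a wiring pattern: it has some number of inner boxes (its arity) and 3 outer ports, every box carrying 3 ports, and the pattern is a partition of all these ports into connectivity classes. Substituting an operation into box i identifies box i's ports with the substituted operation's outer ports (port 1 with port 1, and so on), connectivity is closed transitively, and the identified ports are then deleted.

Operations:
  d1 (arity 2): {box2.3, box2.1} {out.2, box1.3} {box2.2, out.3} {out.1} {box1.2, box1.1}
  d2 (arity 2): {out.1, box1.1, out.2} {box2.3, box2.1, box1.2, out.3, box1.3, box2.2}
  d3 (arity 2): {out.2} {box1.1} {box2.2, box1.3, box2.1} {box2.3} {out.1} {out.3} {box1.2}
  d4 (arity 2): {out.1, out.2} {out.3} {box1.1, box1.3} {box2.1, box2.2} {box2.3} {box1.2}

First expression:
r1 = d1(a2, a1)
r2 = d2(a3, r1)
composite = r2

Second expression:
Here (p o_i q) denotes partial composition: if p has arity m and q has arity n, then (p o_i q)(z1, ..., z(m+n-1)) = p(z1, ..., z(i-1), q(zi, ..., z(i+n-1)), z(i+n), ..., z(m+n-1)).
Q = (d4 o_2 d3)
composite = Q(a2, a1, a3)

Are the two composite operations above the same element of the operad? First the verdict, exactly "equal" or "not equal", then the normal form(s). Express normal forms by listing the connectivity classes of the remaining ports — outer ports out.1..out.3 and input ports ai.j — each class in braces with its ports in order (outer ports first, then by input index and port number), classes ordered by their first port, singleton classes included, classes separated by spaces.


not equal: they reduce to {out.1, out.2, a3.1} {out.3, a1.2, a2.3, a3.2, a3.3} {a1.1, a1.3} {a2.1, a2.2} and {out.1, out.2} {out.3} {a1.1} {a1.2} {a1.3, a3.1, a3.2} {a2.1, a2.3} {a2.2} {a3.3}

Reducing the first expression gives {out.1, out.2, a3.1} {out.3, a1.2, a2.3, a3.2, a3.3} {a1.1, a1.3} {a2.1, a2.2}
Reducing the second expression gives {out.1, out.2} {out.3} {a1.1} {a1.2} {a1.3, a3.1, a3.2} {a2.1, a2.3} {a2.2} {a3.3}
The forms do not match — not equal.


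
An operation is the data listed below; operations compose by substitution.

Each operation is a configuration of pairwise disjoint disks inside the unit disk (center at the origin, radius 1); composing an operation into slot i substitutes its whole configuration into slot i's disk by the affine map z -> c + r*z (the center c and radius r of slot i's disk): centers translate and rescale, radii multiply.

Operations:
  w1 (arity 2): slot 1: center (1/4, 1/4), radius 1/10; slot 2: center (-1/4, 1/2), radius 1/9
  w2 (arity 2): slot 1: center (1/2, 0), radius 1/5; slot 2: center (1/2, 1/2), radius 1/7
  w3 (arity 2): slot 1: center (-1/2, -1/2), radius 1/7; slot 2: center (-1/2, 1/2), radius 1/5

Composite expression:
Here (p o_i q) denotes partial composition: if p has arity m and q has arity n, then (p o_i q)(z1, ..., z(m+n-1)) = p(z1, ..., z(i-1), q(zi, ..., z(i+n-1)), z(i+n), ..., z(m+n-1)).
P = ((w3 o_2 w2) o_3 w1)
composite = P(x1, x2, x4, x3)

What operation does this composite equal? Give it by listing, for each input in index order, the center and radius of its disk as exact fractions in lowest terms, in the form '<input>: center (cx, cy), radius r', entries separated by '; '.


Below w3, radii multiply path by path; the x-disk centers shift.
input x1: applying the 1 nested substitution gives center (-1/2, -1/2), radius 1/7
input x2: applying the 2 nested substitutions gives center (-2/5, 1/2), radius 1/25
input x4: applying the 3 nested substitutions gives center (-11/28, 17/28), radius 1/350
input x3: applying the 3 nested substitutions gives center (-57/140, 43/70), radius 1/315

x1: center (-1/2, -1/2), radius 1/7; x2: center (-2/5, 1/2), radius 1/25; x3: center (-57/140, 43/70), radius 1/315; x4: center (-11/28, 17/28), radius 1/350


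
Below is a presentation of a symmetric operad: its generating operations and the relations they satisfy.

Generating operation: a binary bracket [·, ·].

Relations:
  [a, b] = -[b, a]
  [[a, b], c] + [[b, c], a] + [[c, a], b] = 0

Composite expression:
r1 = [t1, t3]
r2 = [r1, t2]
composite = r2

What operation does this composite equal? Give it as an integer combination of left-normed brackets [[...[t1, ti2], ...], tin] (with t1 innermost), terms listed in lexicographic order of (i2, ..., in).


[[t1, t3], t2]

Skip Jacobi rewriting: expand, keep t1-initial words, read off terms.
Composite bracket: [[t1, t3], t2]
Under [a, b] = ab - ba we get 4 signed associative words (2^2 = 4).
Only words starting with t1 matter:
  t1t3t2 (sign +1) contributes +[[t1, t3], t2]


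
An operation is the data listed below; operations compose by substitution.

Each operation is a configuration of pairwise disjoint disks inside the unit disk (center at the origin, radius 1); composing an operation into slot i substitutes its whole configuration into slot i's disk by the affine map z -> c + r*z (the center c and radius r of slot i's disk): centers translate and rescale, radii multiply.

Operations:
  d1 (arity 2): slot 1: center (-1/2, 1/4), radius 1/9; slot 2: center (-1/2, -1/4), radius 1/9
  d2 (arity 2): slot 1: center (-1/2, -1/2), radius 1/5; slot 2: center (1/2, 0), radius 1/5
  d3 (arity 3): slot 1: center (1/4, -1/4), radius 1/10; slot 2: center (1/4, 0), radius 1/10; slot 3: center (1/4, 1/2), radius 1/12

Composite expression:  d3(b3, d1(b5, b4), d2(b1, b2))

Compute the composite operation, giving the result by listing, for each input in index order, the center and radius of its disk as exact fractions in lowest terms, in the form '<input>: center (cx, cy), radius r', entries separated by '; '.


Affine substitution under d3: radii multiply and b-centers shift.
input b3: applying the 1 nested substitution gives center (1/4, -1/4), radius 1/10
input b5: applying the 2 nested substitutions gives center (1/5, 1/40), radius 1/90
input b4: applying the 2 nested substitutions gives center (1/5, -1/40), radius 1/90
input b1: applying the 2 nested substitutions gives center (5/24, 11/24), radius 1/60
input b2: applying the 2 nested substitutions gives center (7/24, 1/2), radius 1/60

b1: center (5/24, 11/24), radius 1/60; b2: center (7/24, 1/2), radius 1/60; b3: center (1/4, -1/4), radius 1/10; b4: center (1/5, -1/40), radius 1/90; b5: center (1/5, 1/40), radius 1/90


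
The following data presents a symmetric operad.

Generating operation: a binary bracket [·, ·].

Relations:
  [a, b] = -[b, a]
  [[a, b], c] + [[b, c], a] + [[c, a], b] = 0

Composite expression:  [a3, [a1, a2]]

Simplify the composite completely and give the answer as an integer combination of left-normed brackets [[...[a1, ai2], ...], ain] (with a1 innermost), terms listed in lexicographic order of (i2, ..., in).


-[[a1, a2], a3]

Antisymmetry and Jacobi reduce to a1-anchored left-normed brackets.
Composite bracket: [a3, [a1, a2]]
Expanding via [a, b] = ab - ba: 4 signed words (2^2 = 4).
Collect the words opening with a1:
  sign of a1a2a3 is -1, so it contributes -[[a1, a2], a3]


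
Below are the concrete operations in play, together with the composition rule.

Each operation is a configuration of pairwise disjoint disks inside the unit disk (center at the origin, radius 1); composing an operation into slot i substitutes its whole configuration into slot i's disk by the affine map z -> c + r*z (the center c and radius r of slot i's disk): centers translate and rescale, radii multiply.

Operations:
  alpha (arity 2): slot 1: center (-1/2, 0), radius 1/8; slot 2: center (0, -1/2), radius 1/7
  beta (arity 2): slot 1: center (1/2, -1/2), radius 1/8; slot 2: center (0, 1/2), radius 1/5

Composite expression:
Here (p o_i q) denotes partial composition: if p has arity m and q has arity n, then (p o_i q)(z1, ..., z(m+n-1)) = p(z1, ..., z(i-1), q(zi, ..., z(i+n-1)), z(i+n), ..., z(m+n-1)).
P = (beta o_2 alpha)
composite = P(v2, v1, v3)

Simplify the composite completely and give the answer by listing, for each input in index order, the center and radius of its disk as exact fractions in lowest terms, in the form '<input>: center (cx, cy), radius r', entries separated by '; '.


Each v-disk chains the slot maps above it in beta; radii multiply.
for v2, the 1-step affine chain lands on center (1/2, -1/2), radius 1/8
for v1, the 2-step affine chain lands on center (-1/10, 1/2), radius 1/40
for v3, the 2-step affine chain lands on center (0, 2/5), radius 1/35

v1: center (-1/10, 1/2), radius 1/40; v2: center (1/2, -1/2), radius 1/8; v3: center (0, 2/5), radius 1/35


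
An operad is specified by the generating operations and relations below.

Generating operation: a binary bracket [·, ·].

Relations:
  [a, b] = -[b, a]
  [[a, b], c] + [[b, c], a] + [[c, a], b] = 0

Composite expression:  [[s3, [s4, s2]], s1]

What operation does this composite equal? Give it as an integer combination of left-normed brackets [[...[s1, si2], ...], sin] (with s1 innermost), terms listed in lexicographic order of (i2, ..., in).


-[[[s1, s2], s4], s3] + [[[s1, s3], s2], s4] - [[[s1, s3], s4], s2] + [[[s1, s4], s2], s3]

Left-normed coefficients sit on the s1-initial expansion words.
Composite bracket: [[s3, [s4, s2]], s1]
Under [a, b] = ab - ba we get 8 signed associative words (2^3 = 8).
Collect the words opening with s1:
  word s1s2s4s3 has sign -1, contributing -[[[s1, s2], s4], s3]
  word s1s3s2s4 has sign +1, contributing +[[[s1, s3], s2], s4]
  word s1s3s4s2 has sign -1, contributing -[[[s1, s3], s4], s2]
  word s1s4s2s3 has sign +1, contributing +[[[s1, s4], s2], s3]


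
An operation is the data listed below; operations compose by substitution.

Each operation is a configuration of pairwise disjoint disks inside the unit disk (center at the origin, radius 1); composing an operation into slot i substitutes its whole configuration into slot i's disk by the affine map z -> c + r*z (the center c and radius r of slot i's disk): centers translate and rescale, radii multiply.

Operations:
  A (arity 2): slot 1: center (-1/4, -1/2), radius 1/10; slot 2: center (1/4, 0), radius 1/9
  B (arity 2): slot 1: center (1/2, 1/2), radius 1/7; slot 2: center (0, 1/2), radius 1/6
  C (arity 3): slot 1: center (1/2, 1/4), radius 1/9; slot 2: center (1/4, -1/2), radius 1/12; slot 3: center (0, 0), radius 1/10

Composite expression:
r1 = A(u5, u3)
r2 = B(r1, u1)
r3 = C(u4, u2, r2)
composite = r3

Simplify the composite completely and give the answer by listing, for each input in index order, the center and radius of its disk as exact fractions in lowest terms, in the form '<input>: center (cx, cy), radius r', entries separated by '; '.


Below C, radii multiply path by path; the u-disk centers shift.
u4 passes through 1 substitution, ending at center (1/2, 1/4), radius 1/9
u2 passes through 1 substitution, ending at center (1/4, -1/2), radius 1/12
u5 passes through 3 substitutions, ending at center (13/280, 3/70), radius 1/700
u3 passes through 3 substitutions, ending at center (3/56, 1/20), radius 1/630
u1 passes through 2 substitutions, ending at center (0, 1/20), radius 1/60

u1: center (0, 1/20), radius 1/60; u2: center (1/4, -1/2), radius 1/12; u3: center (3/56, 1/20), radius 1/630; u4: center (1/2, 1/4), radius 1/9; u5: center (13/280, 3/70), radius 1/700


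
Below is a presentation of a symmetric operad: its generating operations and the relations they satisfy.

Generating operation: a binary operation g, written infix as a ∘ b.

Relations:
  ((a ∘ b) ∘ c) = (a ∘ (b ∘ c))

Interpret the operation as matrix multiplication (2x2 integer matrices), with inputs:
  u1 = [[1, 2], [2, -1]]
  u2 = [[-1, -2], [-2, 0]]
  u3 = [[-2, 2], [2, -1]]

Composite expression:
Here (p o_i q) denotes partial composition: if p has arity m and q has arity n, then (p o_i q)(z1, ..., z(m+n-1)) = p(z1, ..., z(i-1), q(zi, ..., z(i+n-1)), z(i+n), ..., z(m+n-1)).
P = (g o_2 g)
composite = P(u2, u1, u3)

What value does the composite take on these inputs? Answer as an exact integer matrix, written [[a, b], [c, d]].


[[10, -10], [-4, 0]]

(u1 ∘ u3) = [[2, 0], [-6, 5]]
(u2 ∘ (u1 ∘ u3)) = [[10, -10], [-4, 0]]


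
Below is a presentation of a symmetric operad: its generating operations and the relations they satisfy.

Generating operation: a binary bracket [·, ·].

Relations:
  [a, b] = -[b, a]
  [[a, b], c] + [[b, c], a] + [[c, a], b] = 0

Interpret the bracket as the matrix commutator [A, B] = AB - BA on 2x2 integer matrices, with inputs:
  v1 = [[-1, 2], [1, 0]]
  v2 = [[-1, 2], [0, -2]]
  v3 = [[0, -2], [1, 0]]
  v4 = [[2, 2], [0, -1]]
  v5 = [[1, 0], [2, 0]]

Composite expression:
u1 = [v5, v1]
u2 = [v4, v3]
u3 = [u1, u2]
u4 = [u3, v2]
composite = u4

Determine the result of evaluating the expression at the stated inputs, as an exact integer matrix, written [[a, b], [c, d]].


[[72, -136], [-36, -72]]

[v5, v1] = [[-4, 2], [-3, 4]]
[v4, v3] = [[2, -6], [-3, -2]]
[[v5, v1], [v4, v3]] = [[-24, 40], [-36, 24]]
[[[v5, v1], [v4, v3]], v2] = [[72, -136], [-36, -72]]


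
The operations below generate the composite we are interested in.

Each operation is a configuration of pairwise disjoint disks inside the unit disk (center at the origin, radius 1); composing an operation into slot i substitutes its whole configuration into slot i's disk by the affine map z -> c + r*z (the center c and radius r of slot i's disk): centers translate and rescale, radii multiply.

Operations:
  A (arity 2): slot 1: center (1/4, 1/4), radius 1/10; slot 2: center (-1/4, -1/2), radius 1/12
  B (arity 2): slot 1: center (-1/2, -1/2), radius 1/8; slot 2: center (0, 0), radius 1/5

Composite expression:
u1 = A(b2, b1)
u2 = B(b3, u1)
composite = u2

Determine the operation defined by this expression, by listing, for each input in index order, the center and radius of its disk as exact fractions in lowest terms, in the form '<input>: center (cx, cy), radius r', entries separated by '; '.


b1: center (-1/20, -1/10), radius 1/60; b2: center (1/20, 1/20), radius 1/50; b3: center (-1/2, -1/2), radius 1/8


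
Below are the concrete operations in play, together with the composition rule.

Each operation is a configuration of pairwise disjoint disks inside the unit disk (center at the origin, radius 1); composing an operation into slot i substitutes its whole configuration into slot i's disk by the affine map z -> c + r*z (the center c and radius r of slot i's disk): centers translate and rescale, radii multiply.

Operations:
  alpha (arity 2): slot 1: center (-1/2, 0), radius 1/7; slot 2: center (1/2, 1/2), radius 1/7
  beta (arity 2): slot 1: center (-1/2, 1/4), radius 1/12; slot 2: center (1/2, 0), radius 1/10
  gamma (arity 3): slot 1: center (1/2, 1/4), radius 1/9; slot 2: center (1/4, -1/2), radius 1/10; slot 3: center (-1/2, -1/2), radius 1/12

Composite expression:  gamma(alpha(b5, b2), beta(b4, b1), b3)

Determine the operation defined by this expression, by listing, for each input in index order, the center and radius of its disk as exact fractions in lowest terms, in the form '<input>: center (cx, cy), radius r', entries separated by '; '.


Only the slot chain above each b matters under gamma; compose those maps.
input b5: composing its 2 substitution steps yields center (4/9, 1/4), radius 1/63
input b2: composing its 2 substitution steps yields center (5/9, 11/36), radius 1/63
input b4: composing its 2 substitution steps yields center (1/5, -19/40), radius 1/120
input b1: composing its 2 substitution steps yields center (3/10, -1/2), radius 1/100
input b3: composing its 1 substitution step yields center (-1/2, -1/2), radius 1/12

b1: center (3/10, -1/2), radius 1/100; b2: center (5/9, 11/36), radius 1/63; b3: center (-1/2, -1/2), radius 1/12; b4: center (1/5, -19/40), radius 1/120; b5: center (4/9, 1/4), radius 1/63


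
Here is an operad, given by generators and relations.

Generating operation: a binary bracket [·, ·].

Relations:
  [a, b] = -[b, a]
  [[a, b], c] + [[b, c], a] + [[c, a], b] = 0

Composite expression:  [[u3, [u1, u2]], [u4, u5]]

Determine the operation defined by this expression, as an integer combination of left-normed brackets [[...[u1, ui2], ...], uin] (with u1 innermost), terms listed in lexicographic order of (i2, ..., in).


-[[[[u1, u2], u3], u4], u5] + [[[[u1, u2], u3], u5], u4]

Skip Jacobi rewriting: expand, keep u1-initial words, read off terms.
Composite bracket: [[u3, [u1, u2]], [u4, u5]]
Each bracket splits as ab - ba, giving 16 signed words (2^4 = 16).
Coefficients come from the u1-initial words:
  from u1u2u3u4u5, sign -1: term -[[[[u1, u2], u3], u4], u5]
  from u1u2u3u5u4, sign +1: term +[[[[u1, u2], u3], u5], u4]


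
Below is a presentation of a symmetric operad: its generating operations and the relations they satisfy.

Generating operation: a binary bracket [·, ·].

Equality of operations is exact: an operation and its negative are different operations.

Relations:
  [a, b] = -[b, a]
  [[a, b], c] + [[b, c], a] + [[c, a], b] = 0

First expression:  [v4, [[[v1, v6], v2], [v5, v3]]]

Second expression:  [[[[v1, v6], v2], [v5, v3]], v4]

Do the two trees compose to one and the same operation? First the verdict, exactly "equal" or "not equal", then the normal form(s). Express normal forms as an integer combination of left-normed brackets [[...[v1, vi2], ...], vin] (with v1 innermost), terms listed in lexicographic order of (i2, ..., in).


not equal; the first gives [[[[[v1, v6], v2], v3], v5], v4] - [[[[[v1, v6], v2], v5], v3], v4] and the second -[[[[[v1, v6], v2], v3], v5], v4] + [[[[[v1, v6], v2], v5], v3], v4]


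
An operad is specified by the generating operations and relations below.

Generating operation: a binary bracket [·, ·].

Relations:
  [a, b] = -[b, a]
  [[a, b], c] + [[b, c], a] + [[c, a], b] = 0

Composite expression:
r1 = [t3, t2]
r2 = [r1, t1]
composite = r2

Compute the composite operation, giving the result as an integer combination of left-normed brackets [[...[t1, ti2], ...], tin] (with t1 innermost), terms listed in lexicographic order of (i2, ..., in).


[[t1, t2], t3] - [[t1, t3], t2]

A multilinear Lie element is pinned by t1-initial words (t1 innermost).
Composite bracket: [[t3, t2], t1]
Each bracket splits as ab - ba, giving 4 signed words (2^2 = 4).
Keep just the words that open with t1:
  word t1t2t3 has sign +1, contributing +[[t1, t2], t3]
  word t1t3t2 has sign -1, contributing -[[t1, t3], t2]


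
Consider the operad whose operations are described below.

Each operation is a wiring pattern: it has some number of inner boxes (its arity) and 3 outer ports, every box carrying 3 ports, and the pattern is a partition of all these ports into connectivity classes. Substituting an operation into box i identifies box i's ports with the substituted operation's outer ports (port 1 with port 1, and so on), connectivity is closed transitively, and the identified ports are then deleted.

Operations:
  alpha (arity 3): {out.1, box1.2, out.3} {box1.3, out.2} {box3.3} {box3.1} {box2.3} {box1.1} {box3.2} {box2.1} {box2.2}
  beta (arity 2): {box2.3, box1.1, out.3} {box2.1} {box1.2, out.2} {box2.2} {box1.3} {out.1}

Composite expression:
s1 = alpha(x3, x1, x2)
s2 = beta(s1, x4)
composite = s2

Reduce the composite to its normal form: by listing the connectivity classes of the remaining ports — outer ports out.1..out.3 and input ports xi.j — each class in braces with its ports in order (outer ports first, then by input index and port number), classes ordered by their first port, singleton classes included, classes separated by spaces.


{out.1} {out.2, x3.3} {out.3, x3.2, x4.3} {x1.1} {x1.2} {x1.3} {x2.1} {x2.2} {x2.3} {x3.1} {x4.1} {x4.2}

Treat the ports identified at beta as solder joints: merge, then drop.
the subtree at alpha composes to {out.1, out.3, x3.2} {out.2, x3.3} {x1.1} {x1.2} {x1.3} {x2.1} {x2.2} {x2.3} {x3.1} on (x3, x1, x2); out.j = own outer ports
the subtree at beta composes to {out.1} {out.2, x3.3} {out.3, x3.2, x4.3} {x1.1} {x1.2} {x1.3} {x2.1} {x2.2} {x2.3} {x3.1} {x4.1} {x4.2} on (x3, x1, x2, x4); out.j = own outer ports
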